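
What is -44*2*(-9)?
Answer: 792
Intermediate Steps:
-44*2*(-9) = -11*8*(-9) = -88*(-9) = 792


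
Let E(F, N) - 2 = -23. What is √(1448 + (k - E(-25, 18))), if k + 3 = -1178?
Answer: 12*√2 ≈ 16.971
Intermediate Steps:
k = -1181 (k = -3 - 1178 = -1181)
E(F, N) = -21 (E(F, N) = 2 - 23 = -21)
√(1448 + (k - E(-25, 18))) = √(1448 + (-1181 - 1*(-21))) = √(1448 + (-1181 + 21)) = √(1448 - 1160) = √288 = 12*√2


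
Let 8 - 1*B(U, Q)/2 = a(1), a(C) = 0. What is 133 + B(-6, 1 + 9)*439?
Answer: 7157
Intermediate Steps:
B(U, Q) = 16 (B(U, Q) = 16 - 2*0 = 16 + 0 = 16)
133 + B(-6, 1 + 9)*439 = 133 + 16*439 = 133 + 7024 = 7157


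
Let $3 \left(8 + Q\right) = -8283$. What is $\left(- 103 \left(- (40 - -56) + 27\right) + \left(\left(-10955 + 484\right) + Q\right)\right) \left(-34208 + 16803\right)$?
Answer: $106744865$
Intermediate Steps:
$Q = -2769$ ($Q = -8 + \frac{1}{3} \left(-8283\right) = -8 - 2761 = -2769$)
$\left(- 103 \left(- (40 - -56) + 27\right) + \left(\left(-10955 + 484\right) + Q\right)\right) \left(-34208 + 16803\right) = \left(- 103 \left(- (40 - -56) + 27\right) + \left(\left(-10955 + 484\right) - 2769\right)\right) \left(-34208 + 16803\right) = \left(- 103 \left(- (40 + 56) + 27\right) - 13240\right) \left(-17405\right) = \left(- 103 \left(\left(-1\right) 96 + 27\right) - 13240\right) \left(-17405\right) = \left(- 103 \left(-96 + 27\right) - 13240\right) \left(-17405\right) = \left(\left(-103\right) \left(-69\right) - 13240\right) \left(-17405\right) = \left(7107 - 13240\right) \left(-17405\right) = \left(-6133\right) \left(-17405\right) = 106744865$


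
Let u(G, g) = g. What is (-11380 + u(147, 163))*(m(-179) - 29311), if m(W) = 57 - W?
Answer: 326134275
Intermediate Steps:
(-11380 + u(147, 163))*(m(-179) - 29311) = (-11380 + 163)*((57 - 1*(-179)) - 29311) = -11217*((57 + 179) - 29311) = -11217*(236 - 29311) = -11217*(-29075) = 326134275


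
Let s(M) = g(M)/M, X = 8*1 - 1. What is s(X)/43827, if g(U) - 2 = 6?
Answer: 8/306789 ≈ 2.6077e-5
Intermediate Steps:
g(U) = 8 (g(U) = 2 + 6 = 8)
X = 7 (X = 8 - 1 = 7)
s(M) = 8/M
s(X)/43827 = (8/7)/43827 = (8*(⅐))*(1/43827) = (8/7)*(1/43827) = 8/306789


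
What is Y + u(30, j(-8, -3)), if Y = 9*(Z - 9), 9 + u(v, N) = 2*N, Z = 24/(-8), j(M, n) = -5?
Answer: -127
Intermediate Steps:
Z = -3 (Z = 24*(-⅛) = -3)
u(v, N) = -9 + 2*N
Y = -108 (Y = 9*(-3 - 9) = 9*(-12) = -108)
Y + u(30, j(-8, -3)) = -108 + (-9 + 2*(-5)) = -108 + (-9 - 10) = -108 - 19 = -127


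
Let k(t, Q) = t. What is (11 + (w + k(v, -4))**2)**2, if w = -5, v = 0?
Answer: 1296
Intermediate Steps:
(11 + (w + k(v, -4))**2)**2 = (11 + (-5 + 0)**2)**2 = (11 + (-5)**2)**2 = (11 + 25)**2 = 36**2 = 1296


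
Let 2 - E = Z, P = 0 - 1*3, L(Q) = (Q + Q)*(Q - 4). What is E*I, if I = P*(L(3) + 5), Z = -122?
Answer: 372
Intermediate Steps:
L(Q) = 2*Q*(-4 + Q) (L(Q) = (2*Q)*(-4 + Q) = 2*Q*(-4 + Q))
P = -3 (P = 0 - 3 = -3)
E = 124 (E = 2 - 1*(-122) = 2 + 122 = 124)
I = 3 (I = -3*(2*3*(-4 + 3) + 5) = -3*(2*3*(-1) + 5) = -3*(-6 + 5) = -3*(-1) = 3)
E*I = 124*3 = 372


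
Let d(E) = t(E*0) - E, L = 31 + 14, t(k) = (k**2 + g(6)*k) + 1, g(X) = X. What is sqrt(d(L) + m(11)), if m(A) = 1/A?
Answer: I*sqrt(5313)/11 ≈ 6.6264*I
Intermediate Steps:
t(k) = 1 + k**2 + 6*k (t(k) = (k**2 + 6*k) + 1 = 1 + k**2 + 6*k)
L = 45
d(E) = 1 - E (d(E) = (1 + (E*0)**2 + 6*(E*0)) - E = (1 + 0**2 + 6*0) - E = (1 + 0 + 0) - E = 1 - E)
sqrt(d(L) + m(11)) = sqrt((1 - 1*45) + 1/11) = sqrt((1 - 45) + 1/11) = sqrt(-44 + 1/11) = sqrt(-483/11) = I*sqrt(5313)/11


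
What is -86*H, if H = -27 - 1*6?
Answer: 2838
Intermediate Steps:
H = -33 (H = -27 - 6 = -33)
-86*H = -86*(-33) = 2838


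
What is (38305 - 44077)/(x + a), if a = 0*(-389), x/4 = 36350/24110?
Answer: -3479073/3635 ≈ -957.10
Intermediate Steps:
x = 14540/2411 (x = 4*(36350/24110) = 4*(36350*(1/24110)) = 4*(3635/2411) = 14540/2411 ≈ 6.0307)
a = 0
(38305 - 44077)/(x + a) = (38305 - 44077)/(14540/2411 + 0) = -5772/14540/2411 = -5772*2411/14540 = -3479073/3635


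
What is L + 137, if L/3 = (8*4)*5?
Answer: 617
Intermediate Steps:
L = 480 (L = 3*((8*4)*5) = 3*(32*5) = 3*160 = 480)
L + 137 = 480 + 137 = 617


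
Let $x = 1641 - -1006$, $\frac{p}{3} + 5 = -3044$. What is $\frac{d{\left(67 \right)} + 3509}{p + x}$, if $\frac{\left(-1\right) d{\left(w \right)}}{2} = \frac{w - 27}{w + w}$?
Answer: $- \frac{235063}{435500} \approx -0.53975$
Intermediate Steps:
$p = -9147$ ($p = -15 + 3 \left(-3044\right) = -15 - 9132 = -9147$)
$d{\left(w \right)} = - \frac{-27 + w}{w}$ ($d{\left(w \right)} = - 2 \frac{w - 27}{w + w} = - 2 \frac{-27 + w}{2 w} = - \frac{-27 + w}{w}$)
$x = 2647$ ($x = 1641 + 1006 = 2647$)
$\frac{d{\left(67 \right)} + 3509}{p + x} = \frac{\frac{27 - 67}{67} + 3509}{-9147 + 2647} = \frac{\frac{27 - 67}{67} + 3509}{-6500} = \left(\frac{1}{67} \left(-40\right) + 3509\right) \left(- \frac{1}{6500}\right) = \left(- \frac{40}{67} + 3509\right) \left(- \frac{1}{6500}\right) = \frac{235063}{67} \left(- \frac{1}{6500}\right) = - \frac{235063}{435500}$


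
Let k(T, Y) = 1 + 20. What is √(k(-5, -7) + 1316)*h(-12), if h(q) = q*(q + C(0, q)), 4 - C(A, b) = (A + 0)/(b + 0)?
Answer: 96*√1337 ≈ 3510.2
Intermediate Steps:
k(T, Y) = 21
C(A, b) = 4 - A/b (C(A, b) = 4 - (A + 0)/(b + 0) = 4 - A/b)
h(q) = q*(4 + q) (h(q) = q*(q + (4 - 1*0/q)) = q*(q + (4 + 0)) = q*(q + 4) = q*(4 + q))
√(k(-5, -7) + 1316)*h(-12) = √(21 + 1316)*(-12*(4 - 12)) = √1337*(-12*(-8)) = √1337*96 = 96*√1337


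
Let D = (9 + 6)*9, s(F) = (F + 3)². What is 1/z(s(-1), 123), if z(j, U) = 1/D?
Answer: 135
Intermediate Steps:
s(F) = (3 + F)²
D = 135 (D = 15*9 = 135)
z(j, U) = 1/135
1/z(s(-1), 123) = 1/(1/135) = 135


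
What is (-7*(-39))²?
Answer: 74529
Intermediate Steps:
(-7*(-39))² = 273² = 74529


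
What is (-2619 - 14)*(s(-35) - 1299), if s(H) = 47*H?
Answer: 7751552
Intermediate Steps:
(-2619 - 14)*(s(-35) - 1299) = (-2619 - 14)*(47*(-35) - 1299) = -2633*(-1645 - 1299) = -2633*(-2944) = 7751552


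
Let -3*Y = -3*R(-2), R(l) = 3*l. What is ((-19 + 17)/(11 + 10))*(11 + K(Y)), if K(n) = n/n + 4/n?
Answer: -68/63 ≈ -1.0794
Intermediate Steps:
Y = -6 (Y = -(-1)*3*(-2) = -(-1)*(-6) = -1/3*18 = -6)
K(n) = 1 + 4/n
((-19 + 17)/(11 + 10))*(11 + K(Y)) = ((-19 + 17)/(11 + 10))*(11 + (4 - 6)/(-6)) = (-2/21)*(11 - 1/6*(-2)) = (-2*1/21)*(11 + 1/3) = -2/21*34/3 = -68/63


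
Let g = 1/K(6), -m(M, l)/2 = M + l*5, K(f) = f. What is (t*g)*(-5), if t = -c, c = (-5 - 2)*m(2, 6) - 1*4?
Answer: 370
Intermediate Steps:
m(M, l) = -10*l - 2*M (m(M, l) = -2*(M + l*5) = -2*(M + 5*l) = -10*l - 2*M)
g = 1/6 ≈ 0.16667
c = 444 (c = (-5 - 2)*(-10*6 - 2*2) - 1*4 = -7*(-60 - 4) - 4 = -7*(-64) - 4 = 448 - 4 = 444)
t = -444 (t = -1*444 = -444)
(t*g)*(-5) = -444*1/6*(-5) = -74*(-5) = 370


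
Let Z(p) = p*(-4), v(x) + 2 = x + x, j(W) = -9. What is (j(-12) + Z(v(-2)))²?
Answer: 225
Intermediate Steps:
v(x) = -2 + 2*x (v(x) = -2 + (x + x) = -2 + 2*x)
Z(p) = -4*p
(j(-12) + Z(v(-2)))² = (-9 - 4*(-2 + 2*(-2)))² = (-9 - 4*(-2 - 4))² = (-9 - 4*(-6))² = (-9 + 24)² = 15² = 225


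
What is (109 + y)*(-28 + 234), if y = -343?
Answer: -48204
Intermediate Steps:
(109 + y)*(-28 + 234) = (109 - 343)*(-28 + 234) = -234*206 = -48204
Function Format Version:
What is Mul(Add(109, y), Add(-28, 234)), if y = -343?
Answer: -48204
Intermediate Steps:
Mul(Add(109, y), Add(-28, 234)) = Mul(Add(109, -343), Add(-28, 234)) = Mul(-234, 206) = -48204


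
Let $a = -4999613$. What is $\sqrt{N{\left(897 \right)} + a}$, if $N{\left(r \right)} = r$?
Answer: $118 i \sqrt{359} \approx 2235.8 i$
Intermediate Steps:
$\sqrt{N{\left(897 \right)} + a} = \sqrt{897 - 4999613} = \sqrt{-4998716} = 118 i \sqrt{359}$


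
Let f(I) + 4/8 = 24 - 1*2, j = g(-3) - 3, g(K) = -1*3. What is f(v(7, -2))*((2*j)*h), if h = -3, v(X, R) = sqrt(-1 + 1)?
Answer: 774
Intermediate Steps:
g(K) = -3
v(X, R) = 0 (v(X, R) = sqrt(0) = 0)
j = -6 (j = -3 - 3 = -6)
f(I) = 43/2 (f(I) = -1/2 + (24 - 1*2) = -1/2 + (24 - 2) = -1/2 + 22 = 43/2)
f(v(7, -2))*((2*j)*h) = 43*((2*(-6))*(-3))/2 = 43*(-12*(-3))/2 = (43/2)*36 = 774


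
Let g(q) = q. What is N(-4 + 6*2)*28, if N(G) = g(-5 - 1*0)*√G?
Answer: -280*√2 ≈ -395.98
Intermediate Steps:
N(G) = -5*√G (N(G) = (-5 - 1*0)*√G = (-5 + 0)*√G = -5*√G)
N(-4 + 6*2)*28 = -5*√(-4 + 6*2)*28 = -5*√(-4 + 12)*28 = -10*√2*28 = -280*√2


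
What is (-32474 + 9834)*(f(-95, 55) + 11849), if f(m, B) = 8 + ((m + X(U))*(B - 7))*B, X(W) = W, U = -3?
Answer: 5588978320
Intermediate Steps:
f(m, B) = 8 + B*(-7 + B)*(-3 + m) (f(m, B) = 8 + ((m - 3)*(B - 7))*B = 8 + ((-3 + m)*(-7 + B))*B = 8 + ((-7 + B)*(-3 + m))*B = 8 + B*(-7 + B)*(-3 + m))
(-32474 + 9834)*(f(-95, 55) + 11849) = (-32474 + 9834)*((8 - 3*55² + 21*55 - 95*55² - 7*55*(-95)) + 11849) = -22640*((8 - 3*3025 + 1155 - 95*3025 + 36575) + 11849) = -22640*((8 - 9075 + 1155 - 287375 + 36575) + 11849) = -22640*(-258712 + 11849) = -22640*(-246863) = 5588978320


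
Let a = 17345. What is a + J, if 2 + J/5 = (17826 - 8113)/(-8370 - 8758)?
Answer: 296865315/17128 ≈ 17332.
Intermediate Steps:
J = -219845/17128 (J = -10 + 5*((17826 - 8113)/(-8370 - 8758)) = -10 + 5*(9713/(-17128)) = -10 + 5*(9713*(-1/17128)) = -10 + 5*(-9713/17128) = -10 - 48565/17128 = -219845/17128 ≈ -12.835)
a + J = 17345 - 219845/17128 = 296865315/17128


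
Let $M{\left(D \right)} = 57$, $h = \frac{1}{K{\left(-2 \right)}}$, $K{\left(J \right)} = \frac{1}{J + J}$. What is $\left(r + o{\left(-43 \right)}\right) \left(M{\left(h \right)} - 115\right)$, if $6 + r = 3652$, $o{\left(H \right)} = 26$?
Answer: $-212976$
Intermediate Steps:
$K{\left(J \right)} = \frac{1}{2 J}$
$r = 3646$ ($r = -6 + 3652 = 3646$)
$h = -4$ ($h = \frac{1}{\frac{1}{2} \frac{1}{-2}} = \frac{1}{\frac{1}{2} \left(- \frac{1}{2}\right)} = \frac{1}{- \frac{1}{4}} = -4$)
$\left(r + o{\left(-43 \right)}\right) \left(M{\left(h \right)} - 115\right) = \left(3646 + 26\right) \left(57 - 115\right) = 3672 \left(-58\right) = -212976$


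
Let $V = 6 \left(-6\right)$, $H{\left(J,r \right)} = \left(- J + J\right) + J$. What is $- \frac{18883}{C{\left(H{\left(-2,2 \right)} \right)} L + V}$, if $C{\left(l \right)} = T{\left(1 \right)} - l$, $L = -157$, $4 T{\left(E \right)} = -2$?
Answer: $\frac{37766}{543} \approx 69.551$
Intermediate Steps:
$T{\left(E \right)} = - \frac{1}{2}$ ($T{\left(E \right)} = \frac{1}{4} \left(-2\right) = - \frac{1}{2}$)
$H{\left(J,r \right)} = J$ ($H{\left(J,r \right)} = 0 + J = J$)
$V = -36$
$C{\left(l \right)} = - \frac{1}{2} - l$
$- \frac{18883}{C{\left(H{\left(-2,2 \right)} \right)} L + V} = - \frac{18883}{\left(- \frac{1}{2} - -2\right) \left(-157\right) - 36} = - \frac{18883}{\left(- \frac{1}{2} + 2\right) \left(-157\right) - 36} = - \frac{18883}{\frac{3}{2} \left(-157\right) - 36} = - \frac{18883}{- \frac{471}{2} - 36} = - \frac{18883}{- \frac{543}{2}} = \left(-18883\right) \left(- \frac{2}{543}\right) = \frac{37766}{543}$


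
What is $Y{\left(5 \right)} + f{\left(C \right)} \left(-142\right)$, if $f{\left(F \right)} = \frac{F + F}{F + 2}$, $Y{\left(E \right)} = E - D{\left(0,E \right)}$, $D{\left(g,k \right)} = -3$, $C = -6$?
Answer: $-418$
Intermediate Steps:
$Y{\left(E \right)} = 3 + E$ ($Y{\left(E \right)} = E - -3 = E + 3 = 3 + E$)
$f{\left(F \right)} = \frac{2 F}{2 + F}$
$Y{\left(5 \right)} + f{\left(C \right)} \left(-142\right) = \left(3 + 5\right) + 2 \left(-6\right) \frac{1}{2 - 6} \left(-142\right) = 8 + 2 \left(-6\right) \frac{1}{-4} \left(-142\right) = 8 + 2 \left(-6\right) \left(- \frac{1}{4}\right) \left(-142\right) = 8 + 3 \left(-142\right) = 8 - 426 = -418$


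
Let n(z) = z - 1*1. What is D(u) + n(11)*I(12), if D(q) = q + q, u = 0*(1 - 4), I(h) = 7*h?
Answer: 840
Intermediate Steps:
u = 0 (u = 0*(-3) = 0)
D(q) = 2*q
n(z) = -1 + z (n(z) = z - 1 = -1 + z)
D(u) + n(11)*I(12) = 2*0 + (-1 + 11)*(7*12) = 0 + 10*84 = 0 + 840 = 840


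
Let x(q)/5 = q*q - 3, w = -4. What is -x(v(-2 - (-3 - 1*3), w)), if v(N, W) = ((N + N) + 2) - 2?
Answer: -305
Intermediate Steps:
v(N, W) = 2*N (v(N, W) = (2*N + 2) - 2 = (2 + 2*N) - 2 = 2*N)
x(q) = -15 + 5*q² (x(q) = 5*(q*q - 3) = 5*(q² - 3) = 5*(-3 + q²) = -15 + 5*q²)
-x(v(-2 - (-3 - 1*3), w)) = -(-15 + 5*(2*(-2 - (-3 - 1*3)))²) = -(-15 + 5*(2*(-2 - (-3 - 3)))²) = -(-15 + 5*(2*(-2 - 1*(-6)))²) = -(-15 + 5*(2*(-2 + 6))²) = -(-15 + 5*(2*4)²) = -(-15 + 5*8²) = -(-15 + 5*64) = -(-15 + 320) = -1*305 = -305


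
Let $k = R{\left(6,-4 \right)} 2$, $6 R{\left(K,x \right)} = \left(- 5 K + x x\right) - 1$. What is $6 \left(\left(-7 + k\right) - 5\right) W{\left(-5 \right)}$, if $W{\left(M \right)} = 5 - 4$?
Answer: $-102$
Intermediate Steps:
$R{\left(K,x \right)} = - \frac{1}{6} - \frac{5 K}{6} + \frac{x^{2}}{6}$ ($R{\left(K,x \right)} = \frac{\left(- 5 K + x x\right) - 1}{6} = \frac{\left(- 5 K + x^{2}\right) - 1}{6} = \frac{\left(x^{2} - 5 K\right) - 1}{6} = \frac{-1 + x^{2} - 5 K}{6} = - \frac{1}{6} - \frac{5 K}{6} + \frac{x^{2}}{6}$)
$W{\left(M \right)} = 1$
$k = -5$ ($k = \left(- \frac{1}{6} - 5 + \frac{\left(-4\right)^{2}}{6}\right) 2 = \left(- \frac{1}{6} - 5 + \frac{1}{6} \cdot 16\right) 2 = \left(- \frac{1}{6} - 5 + \frac{8}{3}\right) 2 = \left(- \frac{5}{2}\right) 2 = -5$)
$6 \left(\left(-7 + k\right) - 5\right) W{\left(-5 \right)} = 6 \left(\left(-7 - 5\right) - 5\right) 1 = 6 \left(-12 - 5\right) 1 = 6 \left(-17\right) 1 = \left(-102\right) 1 = -102$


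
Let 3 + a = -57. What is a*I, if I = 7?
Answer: -420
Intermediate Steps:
a = -60 (a = -3 - 57 = -60)
a*I = -60*7 = -420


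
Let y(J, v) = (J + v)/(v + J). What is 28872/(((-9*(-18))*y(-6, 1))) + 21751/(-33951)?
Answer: 18087215/101853 ≈ 177.58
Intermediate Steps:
y(J, v) = 1 (y(J, v) = (J + v)/(J + v) = 1)
28872/(((-9*(-18))*y(-6, 1))) + 21751/(-33951) = 28872/((-9*(-18)*1)) + 21751/(-33951) = 28872/((162*1)) + 21751*(-1/33951) = 28872/162 - 21751/33951 = 28872*(1/162) - 21751/33951 = 1604/9 - 21751/33951 = 18087215/101853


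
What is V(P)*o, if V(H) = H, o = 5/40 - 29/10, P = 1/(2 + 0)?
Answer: -111/80 ≈ -1.3875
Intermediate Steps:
P = 1/2 ≈ 0.50000
o = -111/40 (o = 5*(1/40) - 29*1/10 = 1/8 - 29/10 = -111/40 ≈ -2.7750)
V(P)*o = (1/2)*(-111/40) = -111/80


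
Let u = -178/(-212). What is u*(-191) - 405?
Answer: -59929/106 ≈ -565.37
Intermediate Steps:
u = 89/106 (u = -178*(-1/212) = 89/106 ≈ 0.83962)
u*(-191) - 405 = (89/106)*(-191) - 405 = -16999/106 - 405 = -59929/106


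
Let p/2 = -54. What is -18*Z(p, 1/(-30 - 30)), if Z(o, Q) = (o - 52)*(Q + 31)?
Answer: 89232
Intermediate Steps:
p = -108 (p = 2*(-54) = -108)
Z(o, Q) = (-52 + o)*(31 + Q)
-18*Z(p, 1/(-30 - 30)) = -18*(-1612 - 52/(-30 - 30) + 31*(-108) - 108/(-30 - 30)) = -18*(-1612 - 52/(-60) - 3348 - 108/(-60)) = -18*(-1612 - 52*(-1/60) - 3348 - 1/60*(-108)) = -18*(-1612 + 13/15 - 3348 + 9/5) = -18*(-14872/3) = 89232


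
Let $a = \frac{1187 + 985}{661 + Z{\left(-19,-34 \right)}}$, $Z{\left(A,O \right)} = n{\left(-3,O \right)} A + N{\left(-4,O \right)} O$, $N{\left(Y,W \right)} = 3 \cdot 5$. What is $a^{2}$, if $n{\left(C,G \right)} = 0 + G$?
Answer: $\frac{4717584}{635209} \approx 7.4268$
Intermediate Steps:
$N{\left(Y,W \right)} = 15$
$n{\left(C,G \right)} = G$
$Z{\left(A,O \right)} = 15 O + A O$ ($Z{\left(A,O \right)} = O A + 15 O = A O + 15 O = 15 O + A O$)
$a = \frac{2172}{797}$ ($a = \frac{1187 + 985}{661 - 34 \left(15 - 19\right)} = \frac{2172}{661 - -136} = \frac{2172}{661 + 136} = \frac{2172}{797} \approx 2.7252$)
$a^{2} = \left(\frac{2172}{797}\right)^{2} = \frac{4717584}{635209}$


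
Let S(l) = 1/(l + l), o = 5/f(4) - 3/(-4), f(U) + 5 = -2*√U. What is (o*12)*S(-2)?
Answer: -7/12 ≈ -0.58333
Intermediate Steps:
f(U) = -5 - 2*√U
o = 7/36 (o = 5/(-5 - 2*√4) - 3/(-4) = 5/(-5 - 2*2) - 3*(-¼) = 5/(-5 - 4) + ¾ = 5/(-9) + ¾ = 5*(-⅑) + ¾ = -5/9 + ¾ = 7/36 ≈ 0.19444)
S(l) = 1/(2*l)
(o*12)*S(-2) = ((7/36)*12)*((½)/(-2)) = 7*((½)*(-½))/3 = (7/3)*(-¼) = -7/12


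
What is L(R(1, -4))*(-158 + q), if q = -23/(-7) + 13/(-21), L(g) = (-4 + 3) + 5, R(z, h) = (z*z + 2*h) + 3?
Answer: -1864/3 ≈ -621.33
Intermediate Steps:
R(z, h) = 3 + z**2 + 2*h (R(z, h) = (z**2 + 2*h) + 3 = 3 + z**2 + 2*h)
L(g) = 4 (L(g) = -1 + 5 = 4)
q = 8/3 (q = -23*(-1/7) + 13*(-1/21) = 23/7 - 13/21 = 8/3 ≈ 2.6667)
L(R(1, -4))*(-158 + q) = 4*(-158 + 8/3) = 4*(-466/3) = -1864/3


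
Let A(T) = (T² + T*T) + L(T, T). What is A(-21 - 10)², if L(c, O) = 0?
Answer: 3694084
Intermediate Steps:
A(T) = 2*T² (A(T) = (T² + T*T) + 0 = (T² + T²) + 0 = 2*T² + 0 = 2*T²)
A(-21 - 10)² = (2*(-21 - 10)²)² = (2*(-31)²)² = (2*961)² = 1922² = 3694084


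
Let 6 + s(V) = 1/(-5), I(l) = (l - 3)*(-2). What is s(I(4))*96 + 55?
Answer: -2701/5 ≈ -540.20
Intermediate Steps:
I(l) = 6 - 2*l (I(l) = (-3 + l)*(-2) = 6 - 2*l)
s(V) = -31/5 (s(V) = -6 + 1/(-5) = -6 - 1/5 = -31/5)
s(I(4))*96 + 55 = -31/5*96 + 55 = -2976/5 + 55 = -2701/5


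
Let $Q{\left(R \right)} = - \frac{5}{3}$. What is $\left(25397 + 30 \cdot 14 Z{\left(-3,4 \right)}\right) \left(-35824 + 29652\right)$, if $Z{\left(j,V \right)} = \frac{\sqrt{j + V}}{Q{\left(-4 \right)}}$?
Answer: $-155194940$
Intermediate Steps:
$Q{\left(R \right)} = - \frac{5}{3}$ ($Q{\left(R \right)} = \left(-5\right) \frac{1}{3} = - \frac{5}{3}$)
$Z{\left(j,V \right)} = - \frac{3 \sqrt{V + j}}{5}$ ($Z{\left(j,V \right)} = \frac{\sqrt{j + V}}{- \frac{5}{3}} = \sqrt{V + j} \left(- \frac{3}{5}\right) = - \frac{3 \sqrt{V + j}}{5}$)
$\left(25397 + 30 \cdot 14 Z{\left(-3,4 \right)}\right) \left(-35824 + 29652\right) = \left(25397 + 30 \cdot 14 \left(- \frac{3 \sqrt{4 - 3}}{5}\right)\right) \left(-35824 + 29652\right) = \left(25397 + 420 \left(- \frac{3 \sqrt{1}}{5}\right)\right) \left(-6172\right) = \left(25397 + 420 \left(\left(- \frac{3}{5}\right) 1\right)\right) \left(-6172\right) = \left(25397 + 420 \left(- \frac{3}{5}\right)\right) \left(-6172\right) = \left(25397 - 252\right) \left(-6172\right) = 25145 \left(-6172\right) = -155194940$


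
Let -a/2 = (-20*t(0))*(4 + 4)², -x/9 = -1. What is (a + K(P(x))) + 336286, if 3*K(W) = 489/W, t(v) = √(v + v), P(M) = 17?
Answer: 5717025/17 ≈ 3.3630e+5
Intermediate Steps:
x = 9 (x = -9*(-1) = 9)
t(v) = √2*√v (t(v) = √(2*v) = √2*√v)
K(W) = 163/W (K(W) = (489/W)/3 = 163/W)
a = 0 (a = -2*(-20*√2*√0)*(4 + 4)² = -2*(-20*√2*0)*8² = -2*(-20*0)*64 = -0*64 = -2*0 = 0)
(a + K(P(x))) + 336286 = (0 + 163/17) + 336286 = 163/17 + 336286 = 5717025/17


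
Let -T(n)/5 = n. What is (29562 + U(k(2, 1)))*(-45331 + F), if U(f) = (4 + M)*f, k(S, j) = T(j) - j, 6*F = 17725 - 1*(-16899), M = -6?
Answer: -1169957298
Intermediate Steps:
T(n) = -5*n
F = 17312/3 (F = (17725 - 1*(-16899))/6 = (17725 + 16899)/6 = (⅙)*34624 = 17312/3 ≈ 5770.7)
k(S, j) = -6*j (k(S, j) = -5*j - j = -6*j)
U(f) = -2*f (U(f) = (4 - 6)*f = -2*f)
(29562 + U(k(2, 1)))*(-45331 + F) = (29562 - (-12))*(-45331 + 17312/3) = (29562 - 2*(-6))*(-118681/3) = (29562 + 12)*(-118681/3) = 29574*(-118681/3) = -1169957298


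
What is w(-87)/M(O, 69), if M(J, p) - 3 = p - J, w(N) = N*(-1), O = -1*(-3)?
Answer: 29/23 ≈ 1.2609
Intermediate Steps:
O = 3
w(N) = -N
M(J, p) = 3 + p - J (M(J, p) = 3 + (p - J) = 3 + p - J)
w(-87)/M(O, 69) = (-1*(-87))/(3 + 69 - 1*3) = 87/(3 + 69 - 3) = 87/69 = 87*(1/69) = 29/23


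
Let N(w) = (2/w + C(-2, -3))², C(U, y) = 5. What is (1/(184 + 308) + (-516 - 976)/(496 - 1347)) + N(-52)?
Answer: 466516007/17689737 ≈ 26.372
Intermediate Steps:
N(w) = (5 + 2/w)² (N(w) = (2/w + 5)² = (5 + 2/w)²)
(1/(184 + 308) + (-516 - 976)/(496 - 1347)) + N(-52) = (1/(184 + 308) + (-516 - 976)/(496 - 1347)) + (2 + 5*(-52))²/(-52)² = (1/492 - 1492/(-851)) + (2 - 260)²/2704 = (1/492 - 1492*(-1/851)) + (1/2704)*(-258)² = (1/492 + 1492/851) + (1/2704)*66564 = 734915/418692 + 16641/676 = 466516007/17689737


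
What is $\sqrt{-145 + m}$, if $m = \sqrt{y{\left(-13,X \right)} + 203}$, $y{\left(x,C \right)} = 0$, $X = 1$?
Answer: $\sqrt{-145 + \sqrt{203}} \approx 11.435 i$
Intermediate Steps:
$m = \sqrt{203}$ ($m = \sqrt{0 + 203} = \sqrt{203} \approx 14.248$)
$\sqrt{-145 + m} = \sqrt{-145 + \sqrt{203}}$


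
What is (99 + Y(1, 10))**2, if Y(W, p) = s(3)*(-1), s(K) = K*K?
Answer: 8100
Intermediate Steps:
s(K) = K**2
Y(W, p) = -9 (Y(W, p) = 3**2*(-1) = 9*(-1) = -9)
(99 + Y(1, 10))**2 = (99 - 9)**2 = 90**2 = 8100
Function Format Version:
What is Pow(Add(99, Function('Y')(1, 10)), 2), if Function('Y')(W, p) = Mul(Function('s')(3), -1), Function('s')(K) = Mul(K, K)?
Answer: 8100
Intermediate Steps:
Function('s')(K) = Pow(K, 2)
Function('Y')(W, p) = -9 (Function('Y')(W, p) = Mul(Pow(3, 2), -1) = Mul(9, -1) = -9)
Pow(Add(99, Function('Y')(1, 10)), 2) = Pow(Add(99, -9), 2) = Pow(90, 2) = 8100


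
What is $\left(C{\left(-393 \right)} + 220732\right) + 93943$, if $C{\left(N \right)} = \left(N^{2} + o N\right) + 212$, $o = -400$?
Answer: $626536$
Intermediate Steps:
$C{\left(N \right)} = 212 + N^{2} - 400 N$ ($C{\left(N \right)} = \left(N^{2} - 400 N\right) + 212 = 212 + N^{2} - 400 N$)
$\left(C{\left(-393 \right)} + 220732\right) + 93943 = \left(\left(212 + \left(-393\right)^{2} - -157200\right) + 220732\right) + 93943 = \left(\left(212 + 154449 + 157200\right) + 220732\right) + 93943 = \left(311861 + 220732\right) + 93943 = 532593 + 93943 = 626536$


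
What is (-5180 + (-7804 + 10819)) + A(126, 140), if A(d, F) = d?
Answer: -2039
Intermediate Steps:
(-5180 + (-7804 + 10819)) + A(126, 140) = (-5180 + (-7804 + 10819)) + 126 = (-5180 + 3015) + 126 = -2165 + 126 = -2039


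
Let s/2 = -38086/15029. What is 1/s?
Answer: -15029/76172 ≈ -0.19730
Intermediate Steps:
s = -76172/15029 (s = 2*(-38086/15029) = -76172/15029 ≈ -5.0683)
1/s = 1/(-76172/15029) = -15029/76172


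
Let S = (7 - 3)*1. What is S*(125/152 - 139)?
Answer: -21003/38 ≈ -552.71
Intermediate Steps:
S = 4 (S = 4*1 = 4)
S*(125/152 - 139) = 4*(125/152 - 139) = 4*(-21003/152) = -21003/38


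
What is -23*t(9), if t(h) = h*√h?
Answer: -621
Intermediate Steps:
t(h) = h^(3/2)
-23*t(9) = -23*9^(3/2) = -23*27 = -621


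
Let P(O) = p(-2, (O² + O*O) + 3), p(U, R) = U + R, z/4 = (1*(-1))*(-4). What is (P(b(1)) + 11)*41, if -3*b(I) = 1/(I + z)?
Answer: 1279774/2601 ≈ 492.03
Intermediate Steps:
z = 16 (z = 4*((1*(-1))*(-4)) = 4*(-1*(-4)) = 4*4 = 16)
p(U, R) = R + U
b(I) = -1/(3*(16 + I)) (b(I) = -1/(3*(I + 16)) = -1/(3*(16 + I)))
P(O) = 1 + 2*O² (P(O) = ((O² + O*O) + 3) - 2 = ((O² + O²) + 3) - 2 = (2*O² + 3) - 2 = (3 + 2*O²) - 2 = 1 + 2*O²)
(P(b(1)) + 11)*41 = ((1 + 2*(-1/(48 + 3*1))²) + 11)*41 = ((1 + 2*(-1/(48 + 3))²) + 11)*41 = ((1 + 2*(-1/51)²) + 11)*41 = ((1 + 2*(1/2601)) + 11)*41 = ((1 + 2/2601) + 11)*41 = (2603/2601 + 11)*41 = (31214/2601)*41 = 1279774/2601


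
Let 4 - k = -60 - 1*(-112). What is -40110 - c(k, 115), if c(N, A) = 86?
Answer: -40196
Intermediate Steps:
k = -48 (k = 4 - (-60 - 1*(-112)) = 4 - (-60 + 112) = 4 - 1*52 = 4 - 52 = -48)
-40110 - c(k, 115) = -40110 - 1*86 = -40110 - 86 = -40196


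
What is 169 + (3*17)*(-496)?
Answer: -25127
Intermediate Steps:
169 + (3*17)*(-496) = 169 + 51*(-496) = 169 - 25296 = -25127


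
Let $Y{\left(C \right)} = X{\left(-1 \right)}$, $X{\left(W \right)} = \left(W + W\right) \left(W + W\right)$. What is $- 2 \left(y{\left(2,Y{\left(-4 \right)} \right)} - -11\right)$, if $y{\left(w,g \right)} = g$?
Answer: $-30$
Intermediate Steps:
$X{\left(W \right)} = 4 W^{2}$ ($X{\left(W \right)} = 2 W 2 W = 4 W^{2}$)
$Y{\left(C \right)} = 4$ ($Y{\left(C \right)} = 4 \left(-1\right)^{2} = 4 \cdot 1 = 4$)
$- 2 \left(y{\left(2,Y{\left(-4 \right)} \right)} - -11\right) = - 2 \left(4 - -11\right) = - 2 \left(4 + 11\right) = \left(-2\right) 15 = -30$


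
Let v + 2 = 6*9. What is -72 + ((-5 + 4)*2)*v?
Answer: -176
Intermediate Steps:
v = 52 (v = -2 + 6*9 = -2 + 54 = 52)
-72 + ((-5 + 4)*2)*v = -72 + ((-5 + 4)*2)*52 = -72 - 1*2*52 = -72 - 2*52 = -72 - 104 = -176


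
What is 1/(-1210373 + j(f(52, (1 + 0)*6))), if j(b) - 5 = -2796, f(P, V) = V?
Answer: -1/1213164 ≈ -8.2429e-7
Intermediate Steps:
j(b) = -2791 (j(b) = 5 - 2796 = -2791)
1/(-1210373 + j(f(52, (1 + 0)*6))) = 1/(-1210373 - 2791) = 1/(-1213164) = -1/1213164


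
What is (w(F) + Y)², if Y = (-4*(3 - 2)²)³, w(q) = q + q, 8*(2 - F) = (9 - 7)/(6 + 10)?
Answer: 3690241/1024 ≈ 3603.8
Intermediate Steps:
F = 127/64 (F = 2 - (9 - 7)/(8*(6 + 10)) = 2 - 1/(4*16) = 2 - ⅛*⅛ = 2 - 1/64 = 127/64 ≈ 1.9844)
w(q) = 2*q
Y = -64 (Y = (-4*1²)³ = (-4*1)³ = (-4)³ = -64)
(w(F) + Y)² = (2*(127/64) - 64)² = (127/32 - 64)² = (-1921/32)² = 3690241/1024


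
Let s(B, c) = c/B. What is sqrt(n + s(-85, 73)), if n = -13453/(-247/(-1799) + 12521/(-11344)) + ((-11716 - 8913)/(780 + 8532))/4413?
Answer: sqrt(5663875061800643305572072763249530)/637898950708920 ≈ 117.98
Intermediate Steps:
n = 1253576647024479421/90056322453024 (n = -13453/(-247*(-1/1799) + 12521*(-1/11344)) - 20629/9312*(1/4413) = -13453/(247/1799 - 12521/11344) - 20629*1/9312*(1/4413) = -13453/(-19723311/20407856) - 20629/9312*1/4413 = -13453*(-20407856/19723311) - 20629/41093856 = 274546886768/19723311 - 20629/41093856 = 1253576647024479421/90056322453024 ≈ 13920.)
sqrt(n + s(-85, 73)) = sqrt(1253576647024479421/90056322453024 + 73/(-85)) = sqrt(1253576647024479421/90056322453024 + 73*(-1/85)) = sqrt(1253576647024479421/90056322453024 - 73/85) = sqrt(106547440885541680033/7654787408507040) = sqrt(5663875061800643305572072763249530)/637898950708920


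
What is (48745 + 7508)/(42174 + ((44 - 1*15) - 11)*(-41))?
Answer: 18751/13812 ≈ 1.3576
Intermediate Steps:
(48745 + 7508)/(42174 + ((44 - 1*15) - 11)*(-41)) = 56253/(42174 + ((44 - 15) - 11)*(-41)) = 56253/(42174 + (29 - 11)*(-41)) = 56253/(42174 + 18*(-41)) = 56253/(42174 - 738) = 56253/41436 = 56253*(1/41436) = 18751/13812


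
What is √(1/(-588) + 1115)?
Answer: √1966857/42 ≈ 33.392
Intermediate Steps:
√(1/(-588) + 1115) = √(-1/588 + 1115) = √(655619/588) = √1966857/42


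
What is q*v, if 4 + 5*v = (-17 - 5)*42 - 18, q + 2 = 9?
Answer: -6622/5 ≈ -1324.4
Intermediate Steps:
q = 7 (q = -2 + 9 = 7)
v = -946/5 (v = -⅘ + ((-17 - 5)*42 - 18)/5 = -⅘ + (-22*42 - 18)/5 = -⅘ + (-924 - 18)/5 = -⅘ + (⅕)*(-942) = -⅘ - 942/5 = -946/5 ≈ -189.20)
q*v = 7*(-946/5) = -6622/5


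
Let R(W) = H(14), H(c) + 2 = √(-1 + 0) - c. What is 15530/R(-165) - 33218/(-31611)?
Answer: -30529822/31611 - 15530*I/257 ≈ -965.8 - 60.428*I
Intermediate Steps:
H(c) = -2 + I - c (H(c) = -2 + (√(-1 + 0) - c) = -2 + (√(-1) - c) = -2 + (I - c) = -2 + I - c)
R(W) = -16 + I (R(W) = -2 + I - 1*14 = -2 + I - 14 = -16 + I)
15530/R(-165) - 33218/(-31611) = 15530/(-16 + I) - 33218/(-31611) = 15530*((-16 - I)/257) - 33218*(-1/31611) = 15530*(-16 - I)/257 + 33218/31611 = 33218/31611 + 15530*(-16 - I)/257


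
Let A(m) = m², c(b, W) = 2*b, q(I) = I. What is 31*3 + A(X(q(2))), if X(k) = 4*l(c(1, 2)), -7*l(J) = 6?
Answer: 5133/49 ≈ 104.76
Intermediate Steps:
l(J) = -6/7 (l(J) = -⅐*6 = -6/7)
X(k) = -24/7 (X(k) = 4*(-6/7) = -24/7)
31*3 + A(X(q(2))) = 31*3 + (-24/7)² = 93 + 576/49 = 5133/49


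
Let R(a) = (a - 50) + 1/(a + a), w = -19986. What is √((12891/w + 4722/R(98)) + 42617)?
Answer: √17837347964381934/646214 ≈ 206.68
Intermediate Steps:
R(a) = -50 + a + 1/(2*a) (R(a) = (-50 + a) + 1/(2*a) = -50 + a + 1/(2*a))
√((12891/w + 4722/R(98)) + 42617) = √((12891/(-19986) + 4722/(-50 + 98 + (½)/98)) + 42617) = √((12891*(-1/19986) + 4722/(-50 + 98 + (½)*(1/98))) + 42617) = √((-4297/6662 + 4722/(-50 + 98 + 1/196)) + 42617) = √((-4297/6662 + 4722/(9409/196)) + 42617) = √((-4297/6662 + 4722*(196/9409)) + 42617) = √((-4297/6662 + 925512/9409) + 42617) = √(6125330471/62682758 + 42617) = √(2677476428157/62682758) = √17837347964381934/646214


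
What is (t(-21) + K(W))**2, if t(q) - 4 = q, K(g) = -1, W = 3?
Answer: 324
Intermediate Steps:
t(q) = 4 + q
(t(-21) + K(W))**2 = ((4 - 21) - 1)**2 = (-17 - 1)**2 = (-18)**2 = 324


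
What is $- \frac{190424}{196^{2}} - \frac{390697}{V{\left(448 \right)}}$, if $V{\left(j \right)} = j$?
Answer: $- \frac{134770767}{153664} \approx -877.05$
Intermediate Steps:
$- \frac{190424}{196^{2}} - \frac{390697}{V{\left(448 \right)}} = - \frac{190424}{196^{2}} - \frac{390697}{448} = - \frac{190424}{38416} - \frac{390697}{448} = \left(-190424\right) \frac{1}{38416} - \frac{390697}{448} = - \frac{23803}{4802} - \frac{390697}{448} = - \frac{134770767}{153664}$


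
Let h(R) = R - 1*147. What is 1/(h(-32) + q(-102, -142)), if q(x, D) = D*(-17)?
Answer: 1/2235 ≈ 0.00044743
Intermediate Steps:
q(x, D) = -17*D
h(R) = -147 + R (h(R) = R - 147 = -147 + R)
1/(h(-32) + q(-102, -142)) = 1/((-147 - 32) - 17*(-142)) = 1/(-179 + 2414) = 1/2235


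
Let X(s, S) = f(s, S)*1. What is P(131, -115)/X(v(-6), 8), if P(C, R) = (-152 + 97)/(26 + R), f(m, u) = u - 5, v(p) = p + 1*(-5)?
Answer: 55/267 ≈ 0.20599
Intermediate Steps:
v(p) = -5 + p (v(p) = p - 5 = -5 + p)
f(m, u) = -5 + u
X(s, S) = -5 + S (X(s, S) = (-5 + S)*1 = -5 + S)
P(C, R) = -55/(26 + R)
P(131, -115)/X(v(-6), 8) = (-55/(26 - 115))/(-5 + 8) = -55/(-89)/3 = -55*(-1/89)*(⅓) = (55/89)*(⅓) = 55/267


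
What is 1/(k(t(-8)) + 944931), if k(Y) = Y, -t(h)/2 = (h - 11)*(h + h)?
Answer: 1/944323 ≈ 1.0590e-6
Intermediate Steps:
t(h) = -4*h*(-11 + h) (t(h) = -2*(h - 11)*(h + h) = -2*(-11 + h)*2*h = -4*h*(-11 + h))
1/(k(t(-8)) + 944931) = 1/(4*(-8)*(11 - 1*(-8)) + 944931) = 1/(4*(-8)*(11 + 8) + 944931) = 1/(4*(-8)*19 + 944931) = 1/(-608 + 944931) = 1/944323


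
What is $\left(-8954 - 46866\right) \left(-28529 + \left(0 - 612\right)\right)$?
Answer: $1626650620$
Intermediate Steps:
$\left(-8954 - 46866\right) \left(-28529 + \left(0 - 612\right)\right) = - 55820 \left(-28529 + \left(0 - 612\right)\right) = - 55820 \left(-28529 - 612\right) = \left(-55820\right) \left(-29141\right) = 1626650620$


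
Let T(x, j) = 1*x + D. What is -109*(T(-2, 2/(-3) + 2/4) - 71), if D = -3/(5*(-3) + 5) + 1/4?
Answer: 157941/20 ≈ 7897.0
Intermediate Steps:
D = 11/20 (D = -3/(-15 + 5) + 1*(¼) = -3/(-10) + ¼ = -3*(-⅒) + ¼ = 3/10 + ¼ = 11/20 ≈ 0.55000)
T(x, j) = 11/20 + x (T(x, j) = 1*x + 11/20 = x + 11/20 = 11/20 + x)
-109*(T(-2, 2/(-3) + 2/4) - 71) = -109*((11/20 - 2) - 71) = -109*(-29/20 - 71) = -109*(-1449/20) = 157941/20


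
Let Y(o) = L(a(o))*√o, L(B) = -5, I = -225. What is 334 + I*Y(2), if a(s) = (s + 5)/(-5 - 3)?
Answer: 334 + 1125*√2 ≈ 1925.0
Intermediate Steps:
a(s) = -5/8 - s/8 (a(s) = (5 + s)/(-8) = (5 + s)*(-⅛) = -5/8 - s/8)
Y(o) = -5*√o
334 + I*Y(2) = 334 - (-1125)*√2 = 334 + 1125*√2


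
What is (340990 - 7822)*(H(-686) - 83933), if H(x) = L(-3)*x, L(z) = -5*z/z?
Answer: -26821023504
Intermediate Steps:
L(z) = -5 (L(z) = -5*1 = -5)
H(x) = -5*x
(340990 - 7822)*(H(-686) - 83933) = (340990 - 7822)*(-5*(-686) - 83933) = 333168*(3430 - 83933) = 333168*(-80503) = -26821023504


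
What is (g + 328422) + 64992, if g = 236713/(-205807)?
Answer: 80967118385/205807 ≈ 3.9341e+5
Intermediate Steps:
g = -236713/205807 (g = 236713*(-1/205807) = -236713/205807 ≈ -1.1502)
(g + 328422) + 64992 = (-236713/205807 + 328422) + 64992 = 67591309841/205807 + 64992 = 80967118385/205807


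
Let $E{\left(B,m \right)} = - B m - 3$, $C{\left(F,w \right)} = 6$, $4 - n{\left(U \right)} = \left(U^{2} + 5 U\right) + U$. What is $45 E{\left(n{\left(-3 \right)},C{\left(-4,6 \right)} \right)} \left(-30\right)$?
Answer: $109350$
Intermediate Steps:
$n{\left(U \right)} = 4 - U^{2} - 6 U$ ($n{\left(U \right)} = 4 - \left(\left(U^{2} + 5 U\right) + U\right) = 4 - \left(U^{2} + 6 U\right) = 4 - U^{2} - 6 U$)
$E{\left(B,m \right)} = -3 - B m$ ($E{\left(B,m \right)} = - B m - 3 = -3 - B m$)
$45 E{\left(n{\left(-3 \right)},C{\left(-4,6 \right)} \right)} \left(-30\right) = 45 \left(-3 - \left(4 - \left(-3\right)^{2} - -18\right) 6\right) \left(-30\right) = 45 \left(-3 - \left(4 - 9 + 18\right) 6\right) \left(-30\right) = 45 \left(-3 - 13 \cdot 6\right) \left(-30\right) = 45 \left(-3 - 78\right) \left(-30\right) = 45 \left(-81\right) \left(-30\right) = \left(-3645\right) \left(-30\right) = 109350$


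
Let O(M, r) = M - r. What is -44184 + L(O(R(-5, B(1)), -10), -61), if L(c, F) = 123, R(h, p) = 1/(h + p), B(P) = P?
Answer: -44061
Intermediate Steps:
-44184 + L(O(R(-5, B(1)), -10), -61) = -44184 + 123 = -44061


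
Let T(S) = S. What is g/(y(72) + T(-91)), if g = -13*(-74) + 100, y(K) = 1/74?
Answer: -78588/6733 ≈ -11.672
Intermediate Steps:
y(K) = 1/74
g = 1062 (g = 962 + 100 = 1062)
g/(y(72) + T(-91)) = 1062/(1/74 - 91) = 1062/(-6733/74) = 1062*(-74/6733) = -78588/6733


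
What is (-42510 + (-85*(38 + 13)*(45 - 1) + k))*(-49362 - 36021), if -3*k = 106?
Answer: 19918601616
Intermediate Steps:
k = -106/3 (k = -1/3*106 = -106/3 ≈ -35.333)
(-42510 + (-85*(38 + 13)*(45 - 1) + k))*(-49362 - 36021) = (-42510 + (-85*(38 + 13)*(45 - 1) - 106/3))*(-49362 - 36021) = (-42510 + (-4335*44 - 106/3))*(-85383) = (-42510 + (-85*2244 - 106/3))*(-85383) = (-42510 + (-190740 - 106/3))*(-85383) = (-42510 - 572326/3)*(-85383) = -699856/3*(-85383) = 19918601616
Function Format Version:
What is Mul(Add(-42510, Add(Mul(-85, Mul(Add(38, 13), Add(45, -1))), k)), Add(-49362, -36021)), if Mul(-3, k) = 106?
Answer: 19918601616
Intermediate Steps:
k = Rational(-106, 3) (k = Mul(Rational(-1, 3), 106) = Rational(-106, 3) ≈ -35.333)
Mul(Add(-42510, Add(Mul(-85, Mul(Add(38, 13), Add(45, -1))), k)), Add(-49362, -36021)) = Mul(Add(-42510, Add(Mul(-85, Mul(Add(38, 13), Add(45, -1))), Rational(-106, 3))), Add(-49362, -36021)) = Mul(Add(-42510, Add(Mul(-85, Mul(51, 44)), Rational(-106, 3))), -85383) = Mul(Add(-42510, Add(Mul(-85, 2244), Rational(-106, 3))), -85383) = Mul(Add(-42510, Add(-190740, Rational(-106, 3))), -85383) = Mul(Add(-42510, Rational(-572326, 3)), -85383) = Mul(Rational(-699856, 3), -85383) = 19918601616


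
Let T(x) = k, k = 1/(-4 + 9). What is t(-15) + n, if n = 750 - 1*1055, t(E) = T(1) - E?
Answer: -1449/5 ≈ -289.80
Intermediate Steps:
k = 1/5 ≈ 0.20000
T(x) = 1/5
t(E) = 1/5 - E
n = -305 (n = 750 - 1055 = -305)
t(-15) + n = (1/5 - 1*(-15)) - 305 = (1/5 + 15) - 305 = 76/5 - 305 = -1449/5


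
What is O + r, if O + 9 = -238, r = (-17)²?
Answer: 42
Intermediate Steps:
r = 289
O = -247 (O = -9 - 238 = -247)
O + r = -247 + 289 = 42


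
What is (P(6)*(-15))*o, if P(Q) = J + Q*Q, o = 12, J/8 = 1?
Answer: -7920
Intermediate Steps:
J = 8 (J = 8*1 = 8)
P(Q) = 8 + Q² (P(Q) = 8 + Q*Q = 8 + Q²)
(P(6)*(-15))*o = ((8 + 6²)*(-15))*12 = ((8 + 36)*(-15))*12 = (44*(-15))*12 = -660*12 = -7920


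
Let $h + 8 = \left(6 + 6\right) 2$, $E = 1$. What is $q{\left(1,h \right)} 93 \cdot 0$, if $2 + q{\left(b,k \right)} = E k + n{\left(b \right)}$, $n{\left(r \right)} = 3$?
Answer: $0$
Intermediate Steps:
$h = 16$ ($h = -8 + \left(6 + 6\right) 2 = -8 + 12 \cdot 2 = -8 + 24 = 16$)
$q{\left(b,k \right)} = 1 + k$ ($q{\left(b,k \right)} = -2 + \left(1 k + 3\right) = -2 + \left(k + 3\right) = -2 + \left(3 + k\right) = 1 + k$)
$q{\left(1,h \right)} 93 \cdot 0 = \left(1 + 16\right) 93 \cdot 0 = 17 \cdot 93 \cdot 0 = 1581 \cdot 0 = 0$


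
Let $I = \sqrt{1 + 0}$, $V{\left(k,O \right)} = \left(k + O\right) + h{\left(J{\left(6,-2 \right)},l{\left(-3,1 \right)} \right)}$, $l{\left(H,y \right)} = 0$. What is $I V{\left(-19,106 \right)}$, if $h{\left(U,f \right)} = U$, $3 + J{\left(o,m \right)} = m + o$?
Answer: $88$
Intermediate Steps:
$J{\left(o,m \right)} = -3 + m + o$ ($J{\left(o,m \right)} = -3 + \left(m + o\right) = -3 + m + o$)
$V{\left(k,O \right)} = 1 + O + k$ ($V{\left(k,O \right)} = \left(k + O\right) - -1 = \left(O + k\right) + 1 = 1 + O + k$)
$I = 1$ ($I = \sqrt{1} = 1$)
$I V{\left(-19,106 \right)} = 1 \left(1 + 106 - 19\right) = 1 \cdot 88 = 88$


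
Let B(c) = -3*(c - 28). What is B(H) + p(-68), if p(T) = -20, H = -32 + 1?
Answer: 157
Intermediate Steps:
H = -31
B(c) = 84 - 3*c (B(c) = -3*(-28 + c) = 84 - 3*c)
B(H) + p(-68) = (84 - 3*(-31)) - 20 = (84 + 93) - 20 = 177 - 20 = 157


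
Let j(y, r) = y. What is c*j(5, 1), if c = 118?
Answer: 590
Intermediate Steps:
c*j(5, 1) = 118*5 = 590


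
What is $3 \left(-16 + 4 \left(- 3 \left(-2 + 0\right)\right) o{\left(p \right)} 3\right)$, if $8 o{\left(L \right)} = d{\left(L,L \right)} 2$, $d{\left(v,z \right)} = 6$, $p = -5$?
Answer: $276$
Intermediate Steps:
$o{\left(L \right)} = \frac{3}{2}$ ($o{\left(L \right)} = \frac{6 \cdot 2}{8} = \frac{1}{8} \cdot 12 = \frac{3}{2}$)
$3 \left(-16 + 4 \left(- 3 \left(-2 + 0\right)\right) o{\left(p \right)} 3\right) = 3 \left(-16 + 4 \left(- 3 \left(-2 + 0\right)\right) \frac{3}{2} \cdot 3\right) = 3 \left(-16 + 4 \left(\left(-3\right) \left(-2\right)\right) \frac{9}{2}\right) = 3 \left(-16 + 4 \cdot 6 \cdot \frac{9}{2}\right) = 3 \left(-16 + 24 \cdot \frac{9}{2}\right) = 3 \left(-16 + 108\right) = 3 \cdot 92 = 276$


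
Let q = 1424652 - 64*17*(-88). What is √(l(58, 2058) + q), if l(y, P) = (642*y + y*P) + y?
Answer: √1677054 ≈ 1295.0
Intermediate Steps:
l(y, P) = 643*y + P*y (l(y, P) = (642*y + P*y) + y = 643*y + P*y)
q = 1520396 (q = 1424652 - 1088*(-88) = 1424652 + 95744 = 1520396)
√(l(58, 2058) + q) = √(58*(643 + 2058) + 1520396) = √(58*2701 + 1520396) = √(156658 + 1520396) = √1677054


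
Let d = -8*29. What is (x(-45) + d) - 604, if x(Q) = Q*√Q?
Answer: -836 - 135*I*√5 ≈ -836.0 - 301.87*I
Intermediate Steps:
x(Q) = Q^(3/2)
d = -232
(x(-45) + d) - 604 = ((-45)^(3/2) - 232) - 604 = (-135*I*√5 - 232) - 604 = (-232 - 135*I*√5) - 604 = -836 - 135*I*√5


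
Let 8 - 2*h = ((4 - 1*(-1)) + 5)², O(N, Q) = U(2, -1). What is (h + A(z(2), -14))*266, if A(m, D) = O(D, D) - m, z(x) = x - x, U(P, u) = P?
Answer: -11704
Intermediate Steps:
O(N, Q) = 2
h = -46 (h = 4 - ((4 - 1*(-1)) + 5)²/2 = 4 - ((4 + 1) + 5)²/2 = 4 - (5 + 5)²/2 = 4 - ½*10² = 4 - ½*100 = 4 - 50 = -46)
z(x) = 0
A(m, D) = 2 - m
(h + A(z(2), -14))*266 = (-46 + (2 - 1*0))*266 = (-46 + (2 + 0))*266 = (-46 + 2)*266 = -44*266 = -11704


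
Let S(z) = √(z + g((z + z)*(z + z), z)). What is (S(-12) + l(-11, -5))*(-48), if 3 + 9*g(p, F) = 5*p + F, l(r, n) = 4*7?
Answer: -1344 - 16*√2757 ≈ -2184.1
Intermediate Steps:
l(r, n) = 28
g(p, F) = -⅓ + F/9 + 5*p/9 (g(p, F) = -⅓ + (5*p + F)/9 = -⅓ + (F + 5*p)/9 = -⅓ + (F/9 + 5*p/9) = -⅓ + F/9 + 5*p/9)
S(z) = √(-⅓ + 10*z/9 + 20*z²/9) (S(z) = √(z + (-⅓ + z/9 + 5*((z + z)*(z + z))/9)) = √(z + (-⅓ + z/9 + 5*((2*z)*(2*z))/9)) = √(z + (-⅓ + z/9 + 5*(4*z²)/9)) = √(z + (-⅓ + z/9 + 20*z²/9)) = √(-⅓ + 10*z/9 + 20*z²/9))
(S(-12) + l(-11, -5))*(-48) = (√(-3 + 10*(-12) + 20*(-12)²)/3 + 28)*(-48) = (√(-3 - 120 + 20*144)/3 + 28)*(-48) = (√(-3 - 120 + 2880)/3 + 28)*(-48) = (√2757/3 + 28)*(-48) = (28 + √2757/3)*(-48) = -1344 - 16*√2757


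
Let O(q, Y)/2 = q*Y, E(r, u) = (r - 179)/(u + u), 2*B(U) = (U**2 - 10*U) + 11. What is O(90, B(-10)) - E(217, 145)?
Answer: 2753531/145 ≈ 18990.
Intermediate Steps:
B(U) = 11/2 + U**2/2 - 5*U (B(U) = ((U**2 - 10*U) + 11)/2 = (11 + U**2 - 10*U)/2 = 11/2 + U**2/2 - 5*U)
E(r, u) = (-179 + r)/(2*u) (E(r, u) = (-179 + r)/((2*u)) = (-179 + r)*(1/(2*u)) = (-179 + r)/(2*u))
O(q, Y) = 2*Y*q (O(q, Y) = 2*(q*Y) = 2*(Y*q) = 2*Y*q)
O(90, B(-10)) - E(217, 145) = 2*(11/2 + (1/2)*(-10)**2 - 5*(-10))*90 - (-179 + 217)/(2*145) = 2*(11/2 + (1/2)*100 + 50)*90 - 38/(2*145) = 2*(11/2 + 50 + 50)*90 - 1*19/145 = 2*(211/2)*90 - 19/145 = 18990 - 19/145 = 2753531/145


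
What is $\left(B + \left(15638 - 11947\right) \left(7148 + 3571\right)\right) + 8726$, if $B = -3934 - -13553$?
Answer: $39582174$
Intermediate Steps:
$B = 9619$ ($B = -3934 + 13553 = 9619$)
$\left(B + \left(15638 - 11947\right) \left(7148 + 3571\right)\right) + 8726 = \left(9619 + \left(15638 - 11947\right) \left(7148 + 3571\right)\right) + 8726 = \left(9619 + 3691 \cdot 10719\right) + 8726 = \left(9619 + 39563829\right) + 8726 = 39573448 + 8726 = 39582174$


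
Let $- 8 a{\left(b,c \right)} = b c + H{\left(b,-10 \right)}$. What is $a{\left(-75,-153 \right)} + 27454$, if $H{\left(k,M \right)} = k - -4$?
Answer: $\frac{52057}{2} \approx 26029.0$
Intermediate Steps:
$H{\left(k,M \right)} = 4 + k$ ($H{\left(k,M \right)} = k + 4 = 4 + k$)
$a{\left(b,c \right)} = - \frac{1}{2} - \frac{b}{8} - \frac{b c}{8}$ ($a{\left(b,c \right)} = - \frac{b c + \left(4 + b\right)}{8} = - \frac{4 + b + b c}{8} = - \frac{1}{2} - \frac{b}{8} - \frac{b c}{8}$)
$a{\left(-75,-153 \right)} + 27454 = \left(- \frac{1}{2} - - \frac{75}{8} - \left(- \frac{75}{8}\right) \left(-153\right)\right) + 27454 = \left(- \frac{1}{2} + \frac{75}{8} - \frac{11475}{8}\right) + 27454 = - \frac{2851}{2} + 27454 = \frac{52057}{2}$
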